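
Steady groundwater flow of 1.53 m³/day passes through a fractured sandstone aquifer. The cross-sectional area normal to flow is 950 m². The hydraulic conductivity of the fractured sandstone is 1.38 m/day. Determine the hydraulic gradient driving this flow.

0.00117

From Q = K·A·i, i = Q / (K·A) = 1.53 / (1.380 × 950.0) = 0.001167.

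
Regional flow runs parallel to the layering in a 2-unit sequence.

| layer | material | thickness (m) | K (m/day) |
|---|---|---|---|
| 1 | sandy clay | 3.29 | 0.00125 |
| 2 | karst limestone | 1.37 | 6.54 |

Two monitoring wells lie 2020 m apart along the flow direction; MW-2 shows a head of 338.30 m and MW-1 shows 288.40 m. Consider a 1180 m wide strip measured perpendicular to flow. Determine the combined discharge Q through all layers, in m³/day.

261

Flow is parallel to layering, so each bed carries its own Darcy discharge and the transmissivities add.
Σ(K_i·b_i) = 0.00125×3.29 + 6.54×1.37 = 8.964 m²/day.
Hydraulic gradient i = (338.30 − 288.40) / 2020 = 49.9 / 2020 = 0.02470.
Q = Σ(K_i·b_i) · W · i = 8.964 × 1180 × 0.02470 = 261.3 m³/day.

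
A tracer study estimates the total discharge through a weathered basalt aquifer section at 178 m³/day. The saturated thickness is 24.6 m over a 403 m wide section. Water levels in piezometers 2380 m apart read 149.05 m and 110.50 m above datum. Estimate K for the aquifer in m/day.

1.11

Cross-sectional area A = 403 × 24.6 = 9914 m².
Hydraulic gradient i = (149.05 − 110.50) / 2380 = 38.55 / 2380 = 0.01620.
From Q = K·A·i, K = Q / (A·i) = 178 / (9914 × 0.01620) = 1.108 m/day.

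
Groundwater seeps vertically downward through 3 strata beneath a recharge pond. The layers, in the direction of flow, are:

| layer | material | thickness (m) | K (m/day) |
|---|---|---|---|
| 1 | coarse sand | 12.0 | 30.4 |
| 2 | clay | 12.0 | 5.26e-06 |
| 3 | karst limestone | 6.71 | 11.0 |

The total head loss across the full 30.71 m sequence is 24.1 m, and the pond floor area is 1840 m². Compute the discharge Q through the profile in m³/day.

Flow is perpendicular to layering, so the layers act in series and the equivalent K is the thickness-weighted harmonic mean.
Total thickness L = 12.0 + 12.0 + 6.71 = 30.71 m.
Σ(b_i/K_i) = 12.0/30.4 + 12.0/5.26e-06 + 6.71/11.0 = 2.281e+06 d.
K_eq = L / Σ(b_i/K_i) = 30.71 / 2.281e+06 = 1.346e-05 m/day.
Q = K_eq · A · (Δh/L) = 1.346e-05 × 1840 × (24.1/30.71) = 0.01944 m³/day.

0.0194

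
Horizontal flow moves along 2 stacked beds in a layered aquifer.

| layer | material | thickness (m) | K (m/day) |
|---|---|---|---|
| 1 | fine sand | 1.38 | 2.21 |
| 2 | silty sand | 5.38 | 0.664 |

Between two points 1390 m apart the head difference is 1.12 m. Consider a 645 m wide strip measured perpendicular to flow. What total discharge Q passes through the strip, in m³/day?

Flow is parallel to layering, so each bed carries its own Darcy discharge and the transmissivities add.
Σ(K_i·b_i) = 2.21×1.38 + 0.664×5.38 = 6.622 m²/day.
Hydraulic gradient i = Δh / L = 1.12 / 1390 = 0.0008058.
Q = Σ(K_i·b_i) · W · i = 6.622 × 645 × 0.0008058 = 3.442 m³/day.

3.44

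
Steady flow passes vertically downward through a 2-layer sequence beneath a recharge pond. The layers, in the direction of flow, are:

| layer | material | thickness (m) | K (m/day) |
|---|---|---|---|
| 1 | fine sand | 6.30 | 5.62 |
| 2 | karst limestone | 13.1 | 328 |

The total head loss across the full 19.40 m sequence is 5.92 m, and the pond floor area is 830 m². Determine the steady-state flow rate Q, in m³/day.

4230

Flow is perpendicular to layering, so the layers act in series and the equivalent K is the thickness-weighted harmonic mean.
Total thickness L = 6.30 + 13.1 = 19.40 m.
Σ(b_i/K_i) = 6.30/5.62 + 13.1/328 = 1.161 d.
K_eq = L / Σ(b_i/K_i) = 19.40 / 1.161 = 16.71 m/day.
Q = K_eq · A · (Δh/L) = 16.71 × 830 × (5.92/19.40) = 4232 m³/day.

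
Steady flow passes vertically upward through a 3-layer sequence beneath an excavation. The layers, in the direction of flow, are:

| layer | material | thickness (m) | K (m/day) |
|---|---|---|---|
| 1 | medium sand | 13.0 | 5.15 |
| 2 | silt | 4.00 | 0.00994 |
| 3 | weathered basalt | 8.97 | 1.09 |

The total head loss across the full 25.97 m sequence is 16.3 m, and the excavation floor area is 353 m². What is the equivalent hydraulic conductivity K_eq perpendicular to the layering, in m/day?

Flow is perpendicular to layering, so the layers act in series and the equivalent K is the thickness-weighted harmonic mean.
Total thickness L = 13.0 + 4.00 + 8.97 = 25.97 m.
Σ(b_i/K_i) = 13.0/5.15 + 4.00/0.00994 + 8.97/1.09 = 413.2 d.
K_eq = L / Σ(b_i/K_i) = 25.97 / 413.2 = 0.06286 m/day.

0.0629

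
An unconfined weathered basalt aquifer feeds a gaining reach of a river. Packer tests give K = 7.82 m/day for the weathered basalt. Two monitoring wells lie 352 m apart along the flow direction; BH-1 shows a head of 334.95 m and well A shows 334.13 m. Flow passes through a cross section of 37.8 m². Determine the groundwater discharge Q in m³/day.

0.689

Hydraulic gradient i = (334.95 − 334.13) / 352 = 0.82 / 352 = 0.002330.
Darcy's law: Q = K · A · i = 7.820 × 37.80 × 0.002330 = 0.6886 m³/day.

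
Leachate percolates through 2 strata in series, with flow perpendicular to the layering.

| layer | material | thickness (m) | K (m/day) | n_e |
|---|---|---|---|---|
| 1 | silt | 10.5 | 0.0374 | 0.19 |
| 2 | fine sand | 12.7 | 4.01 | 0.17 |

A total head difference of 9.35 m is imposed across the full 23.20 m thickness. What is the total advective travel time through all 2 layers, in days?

With flow normal to the layers, continuity requires the same specific discharge q through every layer.
Σ(b_i/K_i) = 10.5/0.0374 + 12.7/4.01 = 283.9 d.
q = Δh / Σ(b_i/K_i) = 9.35 / 283.9 = 0.03293 m/day.
In each layer the seepage velocity is v_i = q/n_i, so the layer transit time is t_i = b_i·n_i / q:
  layer 1 (silt): t_1 = 10.5 × 0.19 / 0.03293 = 60.58 d
  layer 2 (fine sand): t_2 = 12.7 × 0.17 / 0.03293 = 65.56 d
Total t = Σ t_i = 126.1 days.

126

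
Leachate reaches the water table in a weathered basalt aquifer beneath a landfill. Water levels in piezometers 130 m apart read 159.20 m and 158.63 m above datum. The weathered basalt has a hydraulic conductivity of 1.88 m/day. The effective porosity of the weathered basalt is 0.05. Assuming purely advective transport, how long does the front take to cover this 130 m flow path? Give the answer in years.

Hydraulic gradient i = (159.20 − 158.63) / 130 = 0.57 / 130 = 0.004385.
Darcy flux q = K · i = 1.880 × 0.004385 = 0.008243 m/day.
Seepage velocity v = q / n_e = 0.008243 / 0.05 = 0.1649 m/day.
Travel time t = L / v = 130 / 0.1649 = 788.5 days = 2.159 years.

2.16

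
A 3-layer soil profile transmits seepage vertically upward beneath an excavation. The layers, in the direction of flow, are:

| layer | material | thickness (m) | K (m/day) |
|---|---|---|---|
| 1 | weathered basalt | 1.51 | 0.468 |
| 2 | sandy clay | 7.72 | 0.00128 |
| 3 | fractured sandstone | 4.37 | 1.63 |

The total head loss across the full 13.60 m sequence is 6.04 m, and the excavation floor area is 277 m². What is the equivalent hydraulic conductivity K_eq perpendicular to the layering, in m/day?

Flow is perpendicular to layering, so the layers act in series and the equivalent K is the thickness-weighted harmonic mean.
Total thickness L = 1.51 + 7.72 + 4.37 = 13.60 m.
Σ(b_i/K_i) = 1.51/0.468 + 7.72/0.00128 + 4.37/1.63 = 6037 d.
K_eq = L / Σ(b_i/K_i) = 13.60 / 6037 = 0.002253 m/day.

0.00225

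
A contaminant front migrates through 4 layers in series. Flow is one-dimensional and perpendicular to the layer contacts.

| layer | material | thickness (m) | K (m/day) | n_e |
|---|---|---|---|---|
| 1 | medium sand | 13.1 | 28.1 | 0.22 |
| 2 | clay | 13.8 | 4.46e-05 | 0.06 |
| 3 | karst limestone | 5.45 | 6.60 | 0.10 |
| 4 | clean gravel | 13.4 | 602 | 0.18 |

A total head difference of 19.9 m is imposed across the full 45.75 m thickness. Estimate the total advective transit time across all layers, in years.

With flow normal to the layers, continuity requires the same specific discharge q through every layer.
Σ(b_i/K_i) = 13.1/28.1 + 13.8/4.46e-05 + 5.45/6.60 + 13.4/602 = 3.094e+05 d.
q = Δh / Σ(b_i/K_i) = 19.9 / 3.094e+05 = 6.431e-05 m/day.
In each layer the seepage velocity is v_i = q/n_i, so the layer transit time is t_i = b_i·n_i / q:
  layer 1 (medium sand): t_1 = 13.1 × 0.22 / 6.431e-05 = 44811 d
  layer 2 (clay): t_2 = 13.8 × 0.06 / 6.431e-05 = 12874 d
  layer 3 (karst limestone): t_3 = 5.45 × 0.10 / 6.431e-05 = 8474 d
  layer 4 (clean gravel): t_4 = 13.4 × 0.18 / 6.431e-05 = 37503 d
Total t = Σ t_i = 1.037e+05 days = 283.8 years.

284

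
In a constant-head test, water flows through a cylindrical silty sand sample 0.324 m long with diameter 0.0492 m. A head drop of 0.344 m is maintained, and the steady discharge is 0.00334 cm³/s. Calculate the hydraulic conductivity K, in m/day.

Cross-sectional area A = π·(d/2)² = π × (0.0492/2)² = 0.001901 m².
Convert discharge: 0.00334 cm³/s = 3.340e-09 m³/s.
Darcy's law rearranged: K = Q·L / (A·Δh) = 3.340e-09 × 0.324 / (0.001901 × 0.344) = 1.655e-06 m/s = 0.1430 m/day.

0.143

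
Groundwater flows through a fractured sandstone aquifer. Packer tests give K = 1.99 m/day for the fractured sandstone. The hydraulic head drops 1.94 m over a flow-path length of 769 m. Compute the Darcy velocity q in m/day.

Hydraulic gradient i = Δh / L = 1.94 / 769 = 0.002523.
Specific discharge q = K · i = 1.990 × 0.002523 = 0.005020 m/day.

0.00502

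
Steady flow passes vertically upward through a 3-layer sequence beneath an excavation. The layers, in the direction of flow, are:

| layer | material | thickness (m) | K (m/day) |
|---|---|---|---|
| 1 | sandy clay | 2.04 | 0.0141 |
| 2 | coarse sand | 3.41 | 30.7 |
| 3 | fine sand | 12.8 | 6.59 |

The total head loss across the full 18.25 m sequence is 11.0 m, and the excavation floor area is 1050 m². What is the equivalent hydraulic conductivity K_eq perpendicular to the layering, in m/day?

Flow is perpendicular to layering, so the layers act in series and the equivalent K is the thickness-weighted harmonic mean.
Total thickness L = 2.04 + 3.41 + 12.8 = 18.25 m.
Σ(b_i/K_i) = 2.04/0.0141 + 3.41/30.7 + 12.8/6.59 = 146.7 d.
K_eq = L / Σ(b_i/K_i) = 18.25 / 146.7 = 0.1244 m/day.

0.124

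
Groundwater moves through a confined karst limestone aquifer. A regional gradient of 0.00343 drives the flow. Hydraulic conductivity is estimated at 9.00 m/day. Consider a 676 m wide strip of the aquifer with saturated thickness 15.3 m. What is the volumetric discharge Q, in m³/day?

319

Cross-sectional area A = 676 × 15.3 = 10343 m².
Hydraulic gradient i = 0.00343.
Darcy's law: Q = K · A · i = 9.000 × 10343 × 0.003430 = 319.3 m³/day.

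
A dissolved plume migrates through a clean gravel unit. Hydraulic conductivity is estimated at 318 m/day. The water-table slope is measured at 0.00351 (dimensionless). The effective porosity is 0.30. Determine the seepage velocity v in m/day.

Hydraulic gradient i = 0.00351.
Darcy flux q = K · i = 318.0 × 0.003510 = 1.116 m/day.
Seepage velocity v = q / n_e = 1.116 / 0.30 = 3.721 m/day.

3.72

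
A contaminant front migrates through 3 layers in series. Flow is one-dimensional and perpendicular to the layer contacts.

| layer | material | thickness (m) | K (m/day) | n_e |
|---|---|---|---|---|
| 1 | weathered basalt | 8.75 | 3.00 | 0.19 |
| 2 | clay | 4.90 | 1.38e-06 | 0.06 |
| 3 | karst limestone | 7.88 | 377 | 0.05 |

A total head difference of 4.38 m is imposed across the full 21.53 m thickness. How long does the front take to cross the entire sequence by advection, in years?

With flow normal to the layers, continuity requires the same specific discharge q through every layer.
Σ(b_i/K_i) = 8.75/3.00 + 4.90/1.38e-06 + 7.88/377 = 3.551e+06 d.
q = Δh / Σ(b_i/K_i) = 4.38 / 3.551e+06 = 1.234e-06 m/day.
In each layer the seepage velocity is v_i = q/n_i, so the layer transit time is t_i = b_i·n_i / q:
  layer 1 (weathered basalt): t_1 = 8.75 × 0.19 / 1.234e-06 = 1.348e+06 d
  layer 2 (clay): t_2 = 4.90 × 0.06 / 1.234e-06 = 2.383e+05 d
  layer 3 (karst limestone): t_3 = 7.88 × 0.05 / 1.234e-06 = 3.194e+05 d
Total t = Σ t_i = 1.905e+06 days = 5217 years.

5220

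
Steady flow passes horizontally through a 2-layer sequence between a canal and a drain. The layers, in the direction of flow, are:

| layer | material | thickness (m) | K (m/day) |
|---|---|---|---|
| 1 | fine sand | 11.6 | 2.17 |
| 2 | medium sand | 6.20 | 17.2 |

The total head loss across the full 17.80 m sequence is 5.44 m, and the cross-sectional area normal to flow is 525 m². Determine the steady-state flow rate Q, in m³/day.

Flow is perpendicular to layering, so the layers act in series and the equivalent K is the thickness-weighted harmonic mean.
Total thickness L = 11.6 + 6.20 = 17.80 m.
Σ(b_i/K_i) = 11.6/2.17 + 6.20/17.2 = 5.706 d.
K_eq = L / Σ(b_i/K_i) = 17.80 / 5.706 = 3.119 m/day.
Q = K_eq · A · (Δh/L) = 3.119 × 525 × (5.44/17.80) = 500.5 m³/day.

501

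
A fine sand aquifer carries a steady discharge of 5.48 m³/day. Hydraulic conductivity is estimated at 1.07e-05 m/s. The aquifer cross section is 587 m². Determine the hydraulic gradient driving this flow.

0.0101

Convert K: 1.07e-05 m/s × 86400 = 0.9245 m/day.
From Q = K·A·i, i = Q / (K·A) = 5.48 / (0.9245 × 587.0) = 0.01010.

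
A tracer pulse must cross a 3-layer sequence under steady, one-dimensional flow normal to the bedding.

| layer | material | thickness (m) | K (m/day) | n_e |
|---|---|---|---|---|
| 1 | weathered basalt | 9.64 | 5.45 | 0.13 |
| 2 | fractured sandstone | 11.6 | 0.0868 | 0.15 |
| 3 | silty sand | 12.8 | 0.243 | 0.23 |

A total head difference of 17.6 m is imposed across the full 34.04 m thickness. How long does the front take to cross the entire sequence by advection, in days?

With flow normal to the layers, continuity requires the same specific discharge q through every layer.
Σ(b_i/K_i) = 9.64/5.45 + 11.6/0.0868 + 12.8/0.243 = 188.1 d.
q = Δh / Σ(b_i/K_i) = 17.6 / 188.1 = 0.09358 m/day.
In each layer the seepage velocity is v_i = q/n_i, so the layer transit time is t_i = b_i·n_i / q:
  layer 1 (weathered basalt): t_1 = 9.64 × 0.13 / 0.09358 = 13.39 d
  layer 2 (fractured sandstone): t_2 = 11.6 × 0.15 / 0.09358 = 18.59 d
  layer 3 (silty sand): t_3 = 12.8 × 0.23 / 0.09358 = 31.46 d
Total t = Σ t_i = 63.45 days.

63.4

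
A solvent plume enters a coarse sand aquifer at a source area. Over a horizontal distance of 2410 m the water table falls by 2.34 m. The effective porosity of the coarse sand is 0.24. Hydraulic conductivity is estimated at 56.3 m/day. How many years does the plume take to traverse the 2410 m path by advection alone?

Hydraulic gradient i = Δh / L = 2.34 / 2410 = 0.0009710.
Darcy flux q = K · i = 56.30 × 0.0009710 = 0.05466 m/day.
Seepage velocity v = q / n_e = 0.05466 / 0.24 = 0.2278 m/day.
Travel time t = L / v = 2410 / 0.2278 = 10581 days = 28.97 years.

29.0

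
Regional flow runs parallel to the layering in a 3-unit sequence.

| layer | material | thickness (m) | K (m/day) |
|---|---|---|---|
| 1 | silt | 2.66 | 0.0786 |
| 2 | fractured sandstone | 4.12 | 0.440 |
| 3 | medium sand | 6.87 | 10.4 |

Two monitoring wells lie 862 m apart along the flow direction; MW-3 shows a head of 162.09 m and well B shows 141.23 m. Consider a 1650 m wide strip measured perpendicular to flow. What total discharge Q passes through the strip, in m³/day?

Flow is parallel to layering, so each bed carries its own Darcy discharge and the transmissivities add.
Σ(K_i·b_i) = 0.0786×2.66 + 0.440×4.12 + 10.4×6.87 = 73.47 m²/day.
Hydraulic gradient i = (162.09 − 141.23) / 862 = 20.86 / 862 = 0.02420.
Q = Σ(K_i·b_i) · W · i = 73.47 × 1650 × 0.02420 = 2934 m³/day.

2930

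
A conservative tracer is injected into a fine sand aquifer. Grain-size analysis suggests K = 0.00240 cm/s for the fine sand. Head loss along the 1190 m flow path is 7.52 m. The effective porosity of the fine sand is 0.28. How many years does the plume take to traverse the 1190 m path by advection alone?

69.6

Convert K: 0.00240 cm/s × 864 = 2.074 m/day.
Hydraulic gradient i = Δh / L = 7.52 / 1190 = 0.006319.
Darcy flux q = K · i = 2.074 × 0.006319 = 0.01310 m/day.
Seepage velocity v = q / n_e = 0.01310 / 0.28 = 0.04680 m/day.
Travel time t = L / v = 1190 / 0.04680 = 25428 days = 69.62 years.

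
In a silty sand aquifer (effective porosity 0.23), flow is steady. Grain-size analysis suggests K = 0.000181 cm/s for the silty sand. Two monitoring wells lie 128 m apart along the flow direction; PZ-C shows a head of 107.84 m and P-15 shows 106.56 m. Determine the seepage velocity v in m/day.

0.00680

Convert K: 0.000181 cm/s × 864 = 0.1564 m/day.
Hydraulic gradient i = (107.84 − 106.56) / 128 = 1.28 / 128 = 0.01000.
Darcy flux q = K · i = 0.1564 × 0.01000 = 0.001564 m/day.
Seepage velocity v = q / n_e = 0.001564 / 0.23 = 0.006799 m/day.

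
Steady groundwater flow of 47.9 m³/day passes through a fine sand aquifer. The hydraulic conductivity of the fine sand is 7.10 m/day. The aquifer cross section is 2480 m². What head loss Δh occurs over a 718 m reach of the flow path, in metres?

1.95

From Q = K·A·i, i = Q / (K·A) = 47.9 / (7.100 × 2480) = 0.002720.
Head loss Δh = i · L = 0.002720 × 718 = 1.953 m.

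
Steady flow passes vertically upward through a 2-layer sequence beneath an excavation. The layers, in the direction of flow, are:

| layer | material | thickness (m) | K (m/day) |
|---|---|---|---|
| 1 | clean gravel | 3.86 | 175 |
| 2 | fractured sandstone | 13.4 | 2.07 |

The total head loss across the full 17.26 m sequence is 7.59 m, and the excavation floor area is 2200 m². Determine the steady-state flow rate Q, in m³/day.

2570

Flow is perpendicular to layering, so the layers act in series and the equivalent K is the thickness-weighted harmonic mean.
Total thickness L = 3.86 + 13.4 = 17.26 m.
Σ(b_i/K_i) = 3.86/175 + 13.4/2.07 = 6.495 d.
K_eq = L / Σ(b_i/K_i) = 17.26 / 6.495 = 2.657 m/day.
Q = K_eq · A · (Δh/L) = 2.657 × 2200 × (7.59/17.26) = 2571 m³/day.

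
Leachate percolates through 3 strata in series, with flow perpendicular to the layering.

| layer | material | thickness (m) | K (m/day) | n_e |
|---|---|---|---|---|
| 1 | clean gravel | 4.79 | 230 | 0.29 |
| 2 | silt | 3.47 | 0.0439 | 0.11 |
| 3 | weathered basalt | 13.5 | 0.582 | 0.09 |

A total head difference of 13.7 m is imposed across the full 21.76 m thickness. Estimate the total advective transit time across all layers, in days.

With flow normal to the layers, continuity requires the same specific discharge q through every layer.
Σ(b_i/K_i) = 4.79/230 + 3.47/0.0439 + 13.5/0.582 = 102.3 d.
q = Δh / Σ(b_i/K_i) = 13.7 / 102.3 = 0.1340 m/day.
In each layer the seepage velocity is v_i = q/n_i, so the layer transit time is t_i = b_i·n_i / q:
  layer 1 (clean gravel): t_1 = 4.79 × 0.29 / 0.1340 = 10.37 d
  layer 2 (silt): t_2 = 3.47 × 0.11 / 0.1340 = 2.849 d
  layer 3 (weathered basalt): t_3 = 13.5 × 0.09 / 0.1340 = 9.069 d
Total t = Σ t_i = 22.29 days.

22.3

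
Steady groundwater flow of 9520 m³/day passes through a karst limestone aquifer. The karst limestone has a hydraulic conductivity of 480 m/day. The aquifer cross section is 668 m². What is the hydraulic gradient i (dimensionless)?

0.0297

From Q = K·A·i, i = Q / (K·A) = 9520 / (480.0 × 668.0) = 0.02969.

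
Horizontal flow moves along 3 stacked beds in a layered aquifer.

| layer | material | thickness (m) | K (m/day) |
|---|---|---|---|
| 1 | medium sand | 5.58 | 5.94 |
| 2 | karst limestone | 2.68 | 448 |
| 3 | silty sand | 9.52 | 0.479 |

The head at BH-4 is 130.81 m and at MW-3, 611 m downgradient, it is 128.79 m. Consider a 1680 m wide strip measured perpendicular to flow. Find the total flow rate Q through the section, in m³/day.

Flow is parallel to layering, so each bed carries its own Darcy discharge and the transmissivities add.
Σ(K_i·b_i) = 5.94×5.58 + 448×2.68 + 0.479×9.52 = 1238 m²/day.
Hydraulic gradient i = (130.81 − 128.79) / 611 = 2.02 / 611 = 0.003306.
Q = Σ(K_i·b_i) · W · i = 1238 × 1680 × 0.003306 = 6878 m³/day.

6880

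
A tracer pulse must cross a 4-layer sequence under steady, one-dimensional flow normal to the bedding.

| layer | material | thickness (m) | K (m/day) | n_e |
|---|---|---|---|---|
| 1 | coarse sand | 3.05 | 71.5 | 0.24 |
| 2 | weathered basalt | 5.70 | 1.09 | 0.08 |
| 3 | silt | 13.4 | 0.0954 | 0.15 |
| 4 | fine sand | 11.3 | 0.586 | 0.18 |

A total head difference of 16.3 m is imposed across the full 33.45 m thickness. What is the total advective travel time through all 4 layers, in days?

With flow normal to the layers, continuity requires the same specific discharge q through every layer.
Σ(b_i/K_i) = 3.05/71.5 + 5.70/1.09 + 13.4/0.0954 + 11.3/0.586 = 165.0 d.
q = Δh / Σ(b_i/K_i) = 16.3 / 165.0 = 0.09878 m/day.
In each layer the seepage velocity is v_i = q/n_i, so the layer transit time is t_i = b_i·n_i / q:
  layer 1 (coarse sand): t_1 = 3.05 × 0.24 / 0.09878 = 7.411 d
  layer 2 (weathered basalt): t_2 = 5.70 × 0.08 / 0.09878 = 4.616 d
  layer 3 (silt): t_3 = 13.4 × 0.15 / 0.09878 = 20.35 d
  layer 4 (fine sand): t_4 = 11.3 × 0.18 / 0.09878 = 20.59 d
Total t = Σ t_i = 52.97 days.

53.0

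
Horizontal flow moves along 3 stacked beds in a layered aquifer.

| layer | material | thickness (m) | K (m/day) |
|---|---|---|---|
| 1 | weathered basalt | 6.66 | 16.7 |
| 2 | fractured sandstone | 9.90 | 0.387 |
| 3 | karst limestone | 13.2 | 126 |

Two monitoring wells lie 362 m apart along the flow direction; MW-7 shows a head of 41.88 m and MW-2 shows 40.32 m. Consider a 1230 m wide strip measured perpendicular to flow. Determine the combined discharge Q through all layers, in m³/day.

9430

Flow is parallel to layering, so each bed carries its own Darcy discharge and the transmissivities add.
Σ(K_i·b_i) = 16.7×6.66 + 0.387×9.90 + 126×13.2 = 1778 m²/day.
Hydraulic gradient i = (41.88 − 40.32) / 362 = 1.56 / 362 = 0.004309.
Q = Σ(K_i·b_i) · W · i = 1778 × 1230 × 0.004309 = 9426 m³/day.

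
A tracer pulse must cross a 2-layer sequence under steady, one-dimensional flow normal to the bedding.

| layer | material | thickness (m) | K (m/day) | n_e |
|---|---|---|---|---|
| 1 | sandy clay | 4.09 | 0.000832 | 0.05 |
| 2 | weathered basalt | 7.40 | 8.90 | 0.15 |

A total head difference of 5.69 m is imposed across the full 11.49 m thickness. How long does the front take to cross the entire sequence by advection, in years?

3.11

With flow normal to the layers, continuity requires the same specific discharge q through every layer.
Σ(b_i/K_i) = 4.09/0.000832 + 7.40/8.90 = 4917 d.
q = Δh / Σ(b_i/K_i) = 5.69 / 4917 = 0.001157 m/day.
In each layer the seepage velocity is v_i = q/n_i, so the layer transit time is t_i = b_i·n_i / q:
  layer 1 (sandy clay): t_1 = 4.09 × 0.05 / 0.001157 = 176.7 d
  layer 2 (weathered basalt): t_2 = 7.40 × 0.15 / 0.001157 = 959.1 d
Total t = Σ t_i = 1136 days = 3.110 years.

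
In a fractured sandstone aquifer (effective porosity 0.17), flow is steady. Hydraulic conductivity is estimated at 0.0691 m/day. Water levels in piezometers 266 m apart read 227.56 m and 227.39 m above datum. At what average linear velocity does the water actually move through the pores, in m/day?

0.000260

Hydraulic gradient i = (227.56 − 227.39) / 266 = 0.17 / 266 = 0.0006391.
Darcy flux q = K · i = 0.06910 × 0.0006391 = 4.416e-05 m/day.
Seepage velocity v = q / n_e = 4.416e-05 / 0.17 = 0.0002598 m/day.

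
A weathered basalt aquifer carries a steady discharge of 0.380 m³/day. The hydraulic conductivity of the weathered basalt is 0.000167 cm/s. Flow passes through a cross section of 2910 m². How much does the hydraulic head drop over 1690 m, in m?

1.53

Convert K: 0.000167 cm/s × 864 = 0.1443 m/day.
From Q = K·A·i, i = Q / (K·A) = 0.380 / (0.1443 × 2910) = 0.0009050.
Head loss Δh = i · L = 0.0009050 × 1690 = 1.529 m.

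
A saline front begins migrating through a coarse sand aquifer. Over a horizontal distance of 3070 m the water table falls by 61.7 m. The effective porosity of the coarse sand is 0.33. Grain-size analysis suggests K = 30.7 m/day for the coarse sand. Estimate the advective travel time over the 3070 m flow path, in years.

Hydraulic gradient i = Δh / L = 61.7 / 3070 = 0.02010.
Darcy flux q = K · i = 30.70 × 0.02010 = 0.6170 m/day.
Seepage velocity v = q / n_e = 0.6170 / 0.33 = 1.870 m/day.
Travel time t = L / v = 3070 / 1.870 = 1642 days = 4.495 years.

4.50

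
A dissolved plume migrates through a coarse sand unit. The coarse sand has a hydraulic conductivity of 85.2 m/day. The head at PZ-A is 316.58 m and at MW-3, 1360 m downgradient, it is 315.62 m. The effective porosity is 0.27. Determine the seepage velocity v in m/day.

Hydraulic gradient i = (316.58 − 315.62) / 1360 = 0.96 / 1360 = 0.0007059.
Darcy flux q = K · i = 85.20 × 0.0007059 = 0.06014 m/day.
Seepage velocity v = q / n_e = 0.06014 / 0.27 = 0.2227 m/day.

0.223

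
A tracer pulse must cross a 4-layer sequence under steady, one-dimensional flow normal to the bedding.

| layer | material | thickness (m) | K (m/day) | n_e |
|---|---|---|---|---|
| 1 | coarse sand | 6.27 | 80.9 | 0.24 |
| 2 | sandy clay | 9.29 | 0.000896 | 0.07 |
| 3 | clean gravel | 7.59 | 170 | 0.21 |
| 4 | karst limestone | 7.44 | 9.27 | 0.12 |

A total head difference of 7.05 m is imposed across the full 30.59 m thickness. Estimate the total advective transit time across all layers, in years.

With flow normal to the layers, continuity requires the same specific discharge q through every layer.
Σ(b_i/K_i) = 6.27/80.9 + 9.29/0.000896 + 7.59/170 + 7.44/9.27 = 10369 d.
q = Δh / Σ(b_i/K_i) = 7.05 / 10369 = 0.0006799 m/day.
In each layer the seepage velocity is v_i = q/n_i, so the layer transit time is t_i = b_i·n_i / q:
  layer 1 (coarse sand): t_1 = 6.27 × 0.24 / 0.0006799 = 2213 d
  layer 2 (sandy clay): t_2 = 9.29 × 0.07 / 0.0006799 = 956.5 d
  layer 3 (clean gravel): t_3 = 7.59 × 0.21 / 0.0006799 = 2344 d
  layer 4 (karst limestone): t_4 = 7.44 × 0.12 / 0.0006799 = 1313 d
Total t = Σ t_i = 6827 days = 18.69 years.

18.7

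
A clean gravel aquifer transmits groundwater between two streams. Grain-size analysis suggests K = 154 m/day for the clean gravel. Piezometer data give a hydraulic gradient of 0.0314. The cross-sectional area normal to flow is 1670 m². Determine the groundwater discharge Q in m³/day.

8080

Hydraulic gradient i = 0.0314.
Darcy's law: Q = K · A · i = 154.0 × 1670 × 0.03140 = 8075 m³/day.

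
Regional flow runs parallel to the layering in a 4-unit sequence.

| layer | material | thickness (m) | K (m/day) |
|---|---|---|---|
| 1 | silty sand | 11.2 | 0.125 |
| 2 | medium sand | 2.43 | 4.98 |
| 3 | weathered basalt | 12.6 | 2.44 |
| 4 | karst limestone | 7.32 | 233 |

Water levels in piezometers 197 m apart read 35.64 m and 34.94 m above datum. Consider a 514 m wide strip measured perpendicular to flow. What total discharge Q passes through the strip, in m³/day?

Flow is parallel to layering, so each bed carries its own Darcy discharge and the transmissivities add.
Σ(K_i·b_i) = 0.125×11.2 + 4.98×2.43 + 2.44×12.6 + 233×7.32 = 1750 m²/day.
Hydraulic gradient i = (35.64 − 34.94) / 197 = 0.7 / 197 = 0.003553.
Q = Σ(K_i·b_i) · W · i = 1750 × 514 × 0.003553 = 3196 m³/day.

3200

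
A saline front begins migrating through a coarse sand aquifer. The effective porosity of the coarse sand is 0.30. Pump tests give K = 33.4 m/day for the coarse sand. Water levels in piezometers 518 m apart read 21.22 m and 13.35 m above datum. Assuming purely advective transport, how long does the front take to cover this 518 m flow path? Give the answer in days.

Hydraulic gradient i = (21.22 − 13.35) / 518 = 7.87 / 518 = 0.01519.
Darcy flux q = K · i = 33.40 × 0.01519 = 0.5074 m/day.
Seepage velocity v = q / n_e = 0.5074 / 0.30 = 1.691 m/day.
Travel time t = L / v = 518 / 1.691 = 306.2 days.

306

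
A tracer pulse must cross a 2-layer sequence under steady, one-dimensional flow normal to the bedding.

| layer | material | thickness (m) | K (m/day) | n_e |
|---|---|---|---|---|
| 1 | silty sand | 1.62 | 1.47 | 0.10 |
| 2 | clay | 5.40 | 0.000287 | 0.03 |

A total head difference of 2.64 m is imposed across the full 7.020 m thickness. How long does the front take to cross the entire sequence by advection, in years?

6.32

With flow normal to the layers, continuity requires the same specific discharge q through every layer.
Σ(b_i/K_i) = 1.62/1.47 + 5.40/0.000287 = 18816 d.
q = Δh / Σ(b_i/K_i) = 2.64 / 18816 = 0.0001403 m/day.
In each layer the seepage velocity is v_i = q/n_i, so the layer transit time is t_i = b_i·n_i / q:
  layer 1 (silty sand): t_1 = 1.62 × 0.10 / 0.0001403 = 1155 d
  layer 2 (clay): t_2 = 5.40 × 0.03 / 0.0001403 = 1155 d
Total t = Σ t_i = 2309 days = 6.322 years.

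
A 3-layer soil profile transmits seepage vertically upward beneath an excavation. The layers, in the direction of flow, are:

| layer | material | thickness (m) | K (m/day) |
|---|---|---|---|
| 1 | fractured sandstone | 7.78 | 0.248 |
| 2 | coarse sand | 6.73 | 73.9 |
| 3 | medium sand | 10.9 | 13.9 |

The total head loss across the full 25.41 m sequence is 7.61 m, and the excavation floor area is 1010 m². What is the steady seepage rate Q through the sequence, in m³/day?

Flow is perpendicular to layering, so the layers act in series and the equivalent K is the thickness-weighted harmonic mean.
Total thickness L = 7.78 + 6.73 + 10.9 = 25.41 m.
Σ(b_i/K_i) = 7.78/0.248 + 6.73/73.9 + 10.9/13.9 = 32.25 d.
K_eq = L / Σ(b_i/K_i) = 25.41 / 32.25 = 0.7880 m/day.
Q = K_eq · A · (Δh/L) = 0.7880 × 1010 × (7.61/25.41) = 238.4 m³/day.

238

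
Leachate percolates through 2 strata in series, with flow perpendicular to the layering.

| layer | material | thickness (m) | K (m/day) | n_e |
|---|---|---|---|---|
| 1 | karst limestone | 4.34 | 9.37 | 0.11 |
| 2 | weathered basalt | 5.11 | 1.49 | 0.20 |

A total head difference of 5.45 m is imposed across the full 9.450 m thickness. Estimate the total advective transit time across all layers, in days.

1.07

With flow normal to the layers, continuity requires the same specific discharge q through every layer.
Σ(b_i/K_i) = 4.34/9.37 + 5.11/1.49 = 3.893 d.
q = Δh / Σ(b_i/K_i) = 5.45 / 3.893 = 1.400 m/day.
In each layer the seepage velocity is v_i = q/n_i, so the layer transit time is t_i = b_i·n_i / q:
  layer 1 (karst limestone): t_1 = 4.34 × 0.11 / 1.400 = 0.3410 d
  layer 2 (weathered basalt): t_2 = 5.11 × 0.20 / 1.400 = 0.7300 d
Total t = Σ t_i = 1.071 days.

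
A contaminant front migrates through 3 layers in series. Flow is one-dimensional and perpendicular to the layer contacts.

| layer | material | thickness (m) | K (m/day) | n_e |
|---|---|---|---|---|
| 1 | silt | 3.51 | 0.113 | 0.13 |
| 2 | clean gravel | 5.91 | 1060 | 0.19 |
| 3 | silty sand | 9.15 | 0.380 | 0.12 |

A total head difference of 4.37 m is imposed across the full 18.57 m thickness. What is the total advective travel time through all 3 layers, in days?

With flow normal to the layers, continuity requires the same specific discharge q through every layer.
Σ(b_i/K_i) = 3.51/0.113 + 5.91/1060 + 9.15/0.380 = 55.15 d.
q = Δh / Σ(b_i/K_i) = 4.37 / 55.15 = 0.07924 m/day.
In each layer the seepage velocity is v_i = q/n_i, so the layer transit time is t_i = b_i·n_i / q:
  layer 1 (silt): t_1 = 3.51 × 0.13 / 0.07924 = 5.758 d
  layer 2 (clean gravel): t_2 = 5.91 × 0.19 / 0.07924 = 14.17 d
  layer 3 (silty sand): t_3 = 9.15 × 0.12 / 0.07924 = 13.86 d
Total t = Σ t_i = 33.78 days.

33.8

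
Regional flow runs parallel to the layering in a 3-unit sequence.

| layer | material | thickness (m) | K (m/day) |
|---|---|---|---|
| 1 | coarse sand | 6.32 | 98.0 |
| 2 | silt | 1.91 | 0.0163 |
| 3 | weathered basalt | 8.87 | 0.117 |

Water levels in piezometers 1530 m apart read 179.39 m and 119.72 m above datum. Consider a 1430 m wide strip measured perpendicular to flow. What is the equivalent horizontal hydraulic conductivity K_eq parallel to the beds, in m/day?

36.3

Flow is parallel to layering, so each bed carries its own Darcy discharge and the transmissivities add.
Σ(K_i·b_i) = 98.0×6.32 + 0.0163×1.91 + 0.117×8.87 = 620.4 m²/day.
Total thickness b = 17.10 m, so K_eq = Σ(K_i·b_i)/b = 36.28 m/day.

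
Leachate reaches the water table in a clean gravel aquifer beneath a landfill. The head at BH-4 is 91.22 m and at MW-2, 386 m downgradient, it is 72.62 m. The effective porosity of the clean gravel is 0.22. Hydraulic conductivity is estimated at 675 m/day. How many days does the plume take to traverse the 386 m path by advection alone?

2.61

Hydraulic gradient i = (91.22 − 72.62) / 386 = 18.6 / 386 = 0.04819.
Darcy flux q = K · i = 675.0 × 0.04819 = 32.53 m/day.
Seepage velocity v = q / n_e = 32.53 / 0.22 = 147.8 m/day.
Travel time t = L / v = 386 / 147.8 = 2.611 days.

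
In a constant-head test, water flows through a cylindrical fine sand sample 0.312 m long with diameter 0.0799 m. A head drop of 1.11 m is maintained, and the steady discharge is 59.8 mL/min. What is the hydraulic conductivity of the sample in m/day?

4.83

Cross-sectional area A = π·(d/2)² = π × (0.0799/2)² = 0.005014 m².
Convert discharge: 59.8 mL/min = 9.967e-07 m³/s.
Darcy's law rearranged: K = Q·L / (A·Δh) = 9.967e-07 × 0.312 / (0.005014 × 1.11) = 5.587e-05 m/s = 4.827 m/day.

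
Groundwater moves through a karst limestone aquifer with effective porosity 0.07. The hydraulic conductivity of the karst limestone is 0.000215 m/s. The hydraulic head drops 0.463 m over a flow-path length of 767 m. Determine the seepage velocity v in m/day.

Convert K: 0.000215 m/s × 86400 = 18.58 m/day.
Hydraulic gradient i = Δh / L = 0.463 / 767 = 0.0006037.
Darcy flux q = K · i = 18.58 × 0.0006037 = 0.01121 m/day.
Seepage velocity v = q / n_e = 0.01121 / 0.07 = 0.1602 m/day.

0.160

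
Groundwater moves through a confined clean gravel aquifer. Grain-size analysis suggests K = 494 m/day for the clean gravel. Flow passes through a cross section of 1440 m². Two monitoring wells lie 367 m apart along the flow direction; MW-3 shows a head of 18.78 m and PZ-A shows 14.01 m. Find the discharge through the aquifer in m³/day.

9250

Hydraulic gradient i = (18.78 − 14.01) / 367 = 4.77 / 367 = 0.01300.
Darcy's law: Q = K · A · i = 494.0 × 1440 × 0.01300 = 9246 m³/day.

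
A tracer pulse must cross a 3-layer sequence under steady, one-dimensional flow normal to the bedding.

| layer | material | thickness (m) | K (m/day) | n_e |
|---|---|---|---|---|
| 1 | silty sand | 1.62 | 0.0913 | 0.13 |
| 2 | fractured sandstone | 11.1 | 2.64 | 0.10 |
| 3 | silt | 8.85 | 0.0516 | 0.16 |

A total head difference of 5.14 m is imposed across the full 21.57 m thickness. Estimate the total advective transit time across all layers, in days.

103

With flow normal to the layers, continuity requires the same specific discharge q through every layer.
Σ(b_i/K_i) = 1.62/0.0913 + 11.1/2.64 + 8.85/0.0516 = 193.5 d.
q = Δh / Σ(b_i/K_i) = 5.14 / 193.5 = 0.02657 m/day.
In each layer the seepage velocity is v_i = q/n_i, so the layer transit time is t_i = b_i·n_i / q:
  layer 1 (silty sand): t_1 = 1.62 × 0.13 / 0.02657 = 7.927 d
  layer 2 (fractured sandstone): t_2 = 11.1 × 0.10 / 0.02657 = 41.78 d
  layer 3 (silt): t_3 = 8.85 × 0.16 / 0.02657 = 53.30 d
Total t = Σ t_i = 103.0 days.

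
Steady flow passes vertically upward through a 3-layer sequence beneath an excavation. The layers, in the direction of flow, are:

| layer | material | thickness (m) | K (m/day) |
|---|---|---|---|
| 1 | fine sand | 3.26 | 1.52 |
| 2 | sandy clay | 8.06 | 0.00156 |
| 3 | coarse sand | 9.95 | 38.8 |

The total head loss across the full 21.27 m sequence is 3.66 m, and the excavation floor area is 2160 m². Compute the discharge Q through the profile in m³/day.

Flow is perpendicular to layering, so the layers act in series and the equivalent K is the thickness-weighted harmonic mean.
Total thickness L = 3.26 + 8.06 + 9.95 = 21.27 m.
Σ(b_i/K_i) = 3.26/1.52 + 8.06/0.00156 + 9.95/38.8 = 5169 d.
K_eq = L / Σ(b_i/K_i) = 21.27 / 5169 = 0.004115 m/day.
Q = K_eq · A · (Δh/L) = 0.004115 × 2160 × (3.66/21.27) = 1.529 m³/day.

1.53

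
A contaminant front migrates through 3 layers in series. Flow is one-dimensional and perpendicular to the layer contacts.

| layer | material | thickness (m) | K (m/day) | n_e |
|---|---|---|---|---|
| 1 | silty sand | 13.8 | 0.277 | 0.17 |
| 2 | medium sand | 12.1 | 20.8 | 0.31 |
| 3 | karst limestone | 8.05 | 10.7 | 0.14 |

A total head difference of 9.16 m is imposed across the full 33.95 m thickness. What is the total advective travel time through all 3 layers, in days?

With flow normal to the layers, continuity requires the same specific discharge q through every layer.
Σ(b_i/K_i) = 13.8/0.277 + 12.1/20.8 + 8.05/10.7 = 51.15 d.
q = Δh / Σ(b_i/K_i) = 9.16 / 51.15 = 0.1791 m/day.
In each layer the seepage velocity is v_i = q/n_i, so the layer transit time is t_i = b_i·n_i / q:
  layer 1 (silty sand): t_1 = 13.8 × 0.17 / 0.1791 = 13.10 d
  layer 2 (medium sand): t_2 = 12.1 × 0.31 / 0.1791 = 20.95 d
  layer 3 (karst limestone): t_3 = 8.05 × 0.14 / 0.1791 = 6.294 d
Total t = Σ t_i = 40.34 days.

40.3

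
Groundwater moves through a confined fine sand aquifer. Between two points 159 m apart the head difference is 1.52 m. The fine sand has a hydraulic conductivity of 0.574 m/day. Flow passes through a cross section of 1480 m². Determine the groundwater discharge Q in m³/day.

Hydraulic gradient i = Δh / L = 1.52 / 159 = 0.009560.
Darcy's law: Q = K · A · i = 0.5740 × 1480 × 0.009560 = 8.121 m³/day.

8.12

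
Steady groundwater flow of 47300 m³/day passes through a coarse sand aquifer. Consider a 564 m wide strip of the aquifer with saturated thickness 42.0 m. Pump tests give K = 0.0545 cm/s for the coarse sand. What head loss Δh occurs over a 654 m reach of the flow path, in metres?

Convert K: 0.0545 cm/s × 864 = 47.09 m/day.
Cross-sectional area A = 564 × 42.0 = 23688 m².
From Q = K·A·i, i = Q / (K·A) = 47300 / (47.09 × 23688) = 0.04241.
Head loss Δh = i · L = 0.04241 × 654 = 27.73 m.

27.7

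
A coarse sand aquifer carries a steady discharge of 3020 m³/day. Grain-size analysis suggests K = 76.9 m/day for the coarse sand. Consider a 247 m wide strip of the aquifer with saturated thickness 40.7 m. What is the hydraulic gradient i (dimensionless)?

0.00391

Cross-sectional area A = 247 × 40.7 = 10053 m².
From Q = K·A·i, i = Q / (K·A) = 3020 / (76.90 × 10053) = 0.003907.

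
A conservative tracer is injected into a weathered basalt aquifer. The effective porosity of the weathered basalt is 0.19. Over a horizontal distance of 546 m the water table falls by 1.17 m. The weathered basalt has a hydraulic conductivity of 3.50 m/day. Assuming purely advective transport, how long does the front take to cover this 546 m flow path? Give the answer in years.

37.9

Hydraulic gradient i = Δh / L = 1.17 / 546 = 0.002143.
Darcy flux q = K · i = 3.500 × 0.002143 = 0.007500 m/day.
Seepage velocity v = q / n_e = 0.007500 / 0.19 = 0.03947 m/day.
Travel time t = L / v = 546 / 0.03947 = 13832 days = 37.87 years.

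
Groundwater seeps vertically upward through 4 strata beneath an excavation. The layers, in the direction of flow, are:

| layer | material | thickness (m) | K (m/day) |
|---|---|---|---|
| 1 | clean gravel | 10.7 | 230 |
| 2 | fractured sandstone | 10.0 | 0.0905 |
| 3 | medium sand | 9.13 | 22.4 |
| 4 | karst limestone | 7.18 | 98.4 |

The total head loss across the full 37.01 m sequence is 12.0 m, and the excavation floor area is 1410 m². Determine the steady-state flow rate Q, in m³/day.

Flow is perpendicular to layering, so the layers act in series and the equivalent K is the thickness-weighted harmonic mean.
Total thickness L = 10.7 + 10.0 + 9.13 + 7.18 = 37.01 m.
Σ(b_i/K_i) = 10.7/230 + 10.0/0.0905 + 9.13/22.4 + 7.18/98.4 = 111.0 d.
K_eq = L / Σ(b_i/K_i) = 37.01 / 111.0 = 0.3334 m/day.
Q = K_eq · A · (Δh/L) = 0.3334 × 1410 × (12.0/37.01) = 152.4 m³/day.

152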